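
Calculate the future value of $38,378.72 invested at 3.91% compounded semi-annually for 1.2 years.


Compound interest formula: A = P(1 + r/n)^(nt)
A = $38,378.72 × (1 + 0.0391/2)^(2 × 1.2)
Growth factor: (1 + 0.0391/2)^2.4 = 1.0475638
A = $38,378.72 × 1.0475638
A = $40,204.16

A = P(1 + r/n)^(nt) = $40,204.16


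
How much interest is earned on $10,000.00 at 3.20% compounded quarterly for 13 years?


Compound interest earned = final amount − principal.
A = P(1 + r/n)^(nt) = $10,000.00 × (1 + 0.032/4)^(4 × 13) = $15,133.79
Interest = A − P = $15,133.79 − $10,000.00 = $5,133.79

Interest = A - P = $5,133.79


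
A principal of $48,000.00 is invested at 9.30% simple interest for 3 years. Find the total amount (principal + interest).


Total amount formula: A = P(1 + rt) = P + P·r·t
Interest: I = P × r × t = $48,000.00 × 0.093 × 3 = $13,392.00
A = P + I = $48,000.00 + $13,392.00 = $61,392.00

A = P + I = P(1 + rt) = $61,392.00


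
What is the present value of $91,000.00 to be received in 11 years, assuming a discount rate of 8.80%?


Present value formula: PV = FV / (1 + r)^t
PV = $91,000.00 / (1 + 0.088)^11
PV = $91,000.00 / 2.5288196
PV = $35,985.17

PV = FV / (1 + r)^t = $35,985.17


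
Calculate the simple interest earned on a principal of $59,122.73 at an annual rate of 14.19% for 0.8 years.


Simple interest formula: I = P × r × t
I = $59,122.73 × 0.1419 × 0.8
I = $6,711.61

I = P × r × t = $6,711.61


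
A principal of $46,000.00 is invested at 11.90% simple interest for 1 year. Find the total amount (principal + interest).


Total amount formula: A = P(1 + rt) = P + P·r·t
Interest: I = P × r × t = $46,000.00 × 0.119 × 1 = $5,474.00
A = P + I = $46,000.00 + $5,474.00 = $51,474.00

A = P + I = P(1 + rt) = $51,474.00


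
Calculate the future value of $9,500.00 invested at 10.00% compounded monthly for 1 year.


Compound interest formula: A = P(1 + r/n)^(nt)
A = $9,500.00 × (1 + 0.1/12)^(12 × 1)
Growth factor: (1 + 0.1/12)^12 = 1.104713
A = $9,500.00 × 1.104713
A = $10,494.77

A = P(1 + r/n)^(nt) = $10,494.77


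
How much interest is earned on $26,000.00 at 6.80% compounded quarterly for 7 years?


Compound interest earned = final amount − principal.
A = P(1 + r/n)^(nt) = $26,000.00 × (1 + 0.068/4)^(4 × 7) = $41,683.10
Interest = A − P = $41,683.10 − $26,000.00 = $15,683.10

Interest = A - P = $15,683.10


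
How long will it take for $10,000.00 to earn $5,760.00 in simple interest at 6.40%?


Rearrange the simple interest formula for t:
I = P × r × t  ⇒  t = I / (P × r)
t = $5,760.00 / ($10,000.00 × 0.064)
t = 9

t = I/(P×r) = 9 years


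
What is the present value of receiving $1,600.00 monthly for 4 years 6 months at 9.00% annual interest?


Present value of an ordinary annuity: PV = PMT × (1 − (1 + r)^(−n)) / r
Monthly rate r = 0.09/12 = 0.0075, n = 54
PV = $1,600.00 × (1 − (1 + 0.09/12)^(−54)) / (0.09/12)
PV = $1,600.00 × 44.268599
PV = $70,829.76

PV = PMT × (1-(1+r)^(-n))/r = $70,829.76


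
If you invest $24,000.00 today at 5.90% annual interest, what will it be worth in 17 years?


Future value formula: FV = PV × (1 + r)^t
FV = $24,000.00 × (1 + 0.059)^17
FV = $24,000.00 × 2.6499112
FV = $63,597.87

FV = PV × (1 + r)^t = $63,597.87


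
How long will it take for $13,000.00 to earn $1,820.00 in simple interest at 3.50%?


Rearrange the simple interest formula for t:
I = P × r × t  ⇒  t = I / (P × r)
t = $1,820.00 / ($13,000.00 × 0.035)
t = 4

t = I/(P×r) = 4 years


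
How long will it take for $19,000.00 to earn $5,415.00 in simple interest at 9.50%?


Rearrange the simple interest formula for t:
I = P × r × t  ⇒  t = I / (P × r)
t = $5,415.00 / ($19,000.00 × 0.095)
t = 3

t = I/(P×r) = 3 years


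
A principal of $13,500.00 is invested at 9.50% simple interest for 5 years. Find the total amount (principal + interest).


Total amount formula: A = P(1 + rt) = P + P·r·t
Interest: I = P × r × t = $13,500.00 × 0.095 × 5 = $6,412.50
A = P + I = $13,500.00 + $6,412.50 = $19,912.50

A = P + I = P(1 + rt) = $19,912.50


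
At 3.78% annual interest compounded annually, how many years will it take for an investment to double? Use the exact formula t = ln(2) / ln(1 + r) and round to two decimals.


Doubling condition: (1 + r)^t = 2
Take ln of both sides: t × ln(1 + r) = ln(2)
t = ln(2) / ln(1 + r)
t = 0.693147 / 0.037103
t = 18.68

t = ln(2) / ln(1 + r) = 18.68 years


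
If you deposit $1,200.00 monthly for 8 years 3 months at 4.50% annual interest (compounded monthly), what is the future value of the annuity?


Future value of an ordinary annuity: FV = PMT × ((1 + r)^n − 1) / r
Monthly rate r = 0.045/12 = 0.00375, n = 99
FV = $1,200.00 × ((1 + 0.045/12)^99 − 1) / (0.045/12)
FV = $1,200.00 × 119.610469
FV = $143,532.56

FV = PMT × ((1+r)^n - 1)/r = $143,532.56


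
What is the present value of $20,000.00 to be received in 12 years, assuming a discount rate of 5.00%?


Present value formula: PV = FV / (1 + r)^t
PV = $20,000.00 / (1 + 0.05)^12
PV = $20,000.00 / 1.795856
PV = $11,136.75

PV = FV / (1 + r)^t = $11,136.75


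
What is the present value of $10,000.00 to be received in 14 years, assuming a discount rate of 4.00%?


Present value formula: PV = FV / (1 + r)^t
PV = $10,000.00 / (1 + 0.04)^14
PV = $10,000.00 / 1.731676
PV = $5,774.75

PV = FV / (1 + r)^t = $5,774.75


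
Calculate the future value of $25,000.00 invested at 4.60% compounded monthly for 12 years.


Compound interest formula: A = P(1 + r/n)^(nt)
A = $25,000.00 × (1 + 0.046/12)^(12 × 12)
Growth factor: (1 + 0.046/12)^144 = 1.7348912
A = $25,000.00 × 1.7348912
A = $43,372.28

A = P(1 + r/n)^(nt) = $43,372.28


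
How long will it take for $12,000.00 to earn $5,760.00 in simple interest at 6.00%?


Rearrange the simple interest formula for t:
I = P × r × t  ⇒  t = I / (P × r)
t = $5,760.00 / ($12,000.00 × 0.06)
t = 8

t = I/(P×r) = 8 years


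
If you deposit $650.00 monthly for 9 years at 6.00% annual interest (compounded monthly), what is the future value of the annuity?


Future value of an ordinary annuity: FV = PMT × ((1 + r)^n − 1) / r
Monthly rate r = 0.06/12 = 0.005, n = 108
FV = $650.00 × ((1 + 0.06/12)^108 − 1) / (0.06/12)
FV = $650.00 × 142.7398998
FV = $92,780.93

FV = PMT × ((1+r)^n - 1)/r = $92,780.93


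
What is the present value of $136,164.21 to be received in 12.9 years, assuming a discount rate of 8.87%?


Present value formula: PV = FV / (1 + r)^t
PV = $136,164.21 / (1 + 0.0887)^12.9
PV = $136,164.21 / 2.9930645
PV = $45,493.24

PV = FV / (1 + r)^t = $45,493.24


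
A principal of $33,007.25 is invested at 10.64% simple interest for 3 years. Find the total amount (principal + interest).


Total amount formula: A = P(1 + rt) = P + P·r·t
Interest: I = P × r × t = $33,007.25 × 0.1064 × 3 = $10,535.91
A = P + I = $33,007.25 + $10,535.91 = $43,543.16

A = P + I = P(1 + rt) = $43,543.16


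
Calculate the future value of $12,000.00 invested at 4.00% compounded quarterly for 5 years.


Compound interest formula: A = P(1 + r/n)^(nt)
A = $12,000.00 × (1 + 0.04/4)^(4 × 5)
Growth factor: (1 + 0.04/4)^20 = 1.220190
A = $12,000.00 × 1.220190
A = $14,642.28

A = P(1 + r/n)^(nt) = $14,642.28


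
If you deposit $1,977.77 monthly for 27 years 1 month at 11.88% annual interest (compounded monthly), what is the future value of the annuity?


Future value of an ordinary annuity: FV = PMT × ((1 + r)^n − 1) / r
Monthly rate r = 0.1188/12 = 0.0099, n = 325
FV = $1,977.77 × ((1 + 0.1188/12)^325 − 1) / (0.1188/12)
FV = $1,977.77 × 2381.184179
FV = $4,709,434.63

FV = PMT × ((1+r)^n - 1)/r = $4,709,434.63


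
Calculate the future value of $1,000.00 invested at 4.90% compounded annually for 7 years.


Compound interest formula: A = P(1 + r/n)^(nt)
A = $1,000.00 × (1 + 0.049/1)^(1 × 7)
Growth factor: (1 + 0.049/1)^7 = 1.397747
A = $1,000.00 × 1.397747
A = $1,397.75

A = P(1 + r/n)^(nt) = $1,397.75


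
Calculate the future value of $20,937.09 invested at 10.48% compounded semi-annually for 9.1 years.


Compound interest formula: A = P(1 + r/n)^(nt)
A = $20,937.09 × (1 + 0.1048/2)^(2 × 9.1)
Growth factor: (1 + 0.1048/2)^18.2 = 2.533327
A = $20,937.09 × 2.533327
A = $53,040.50

A = P(1 + r/n)^(nt) = $53,040.50


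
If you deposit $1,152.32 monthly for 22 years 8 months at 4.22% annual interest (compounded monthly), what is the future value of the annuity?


Future value of an ordinary annuity: FV = PMT × ((1 + r)^n − 1) / r
Monthly rate r = 0.0422/12 ≈ 0.00351667, n = 272
FV = $1,152.32 × ((1 + 0.0422/12)^272 − 1) / (0.0422/12)
FV = $1,152.32 × 454.491396
FV = $523,719.53

FV = PMT × ((1+r)^n - 1)/r = $523,719.53


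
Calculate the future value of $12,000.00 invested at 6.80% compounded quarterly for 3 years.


Compound interest formula: A = P(1 + r/n)^(nt)
A = $12,000.00 × (1 + 0.068/4)^(4 × 3)
Growth factor: (1 + 0.068/4)^12 = 1.2241974
A = $12,000.00 × 1.2241974
A = $14,690.37

A = P(1 + r/n)^(nt) = $14,690.37


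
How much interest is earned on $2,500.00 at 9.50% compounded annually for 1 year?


Compound interest earned = final amount − principal.
A = P(1 + r/n)^(nt) = $2,500.00 × (1 + 0.095/1)^(1 × 1) = $2,737.50
Interest = A − P = $2,737.50 − $2,500.00 = $237.50

Interest = A - P = $237.50


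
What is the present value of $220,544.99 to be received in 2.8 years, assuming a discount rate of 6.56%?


Present value formula: PV = FV / (1 + r)^t
PV = $220,544.99 / (1 + 0.0656)^2.8
PV = $220,544.99 / 1.19471356
PV = $184,600.73

PV = FV / (1 + r)^t = $184,600.73


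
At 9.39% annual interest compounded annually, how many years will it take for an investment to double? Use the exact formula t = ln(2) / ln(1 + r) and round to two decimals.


Doubling condition: (1 + r)^t = 2
Take ln of both sides: t × ln(1 + r) = ln(2)
t = ln(2) / ln(1 + r)
t = 0.693147 / 0.089749
t = 7.72

t = ln(2) / ln(1 + r) = 7.72 years


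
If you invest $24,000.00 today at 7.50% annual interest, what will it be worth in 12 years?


Future value formula: FV = PV × (1 + r)^t
FV = $24,000.00 × (1 + 0.075)^12
FV = $24,000.00 × 2.3817796
FV = $57,162.71

FV = PV × (1 + r)^t = $57,162.71


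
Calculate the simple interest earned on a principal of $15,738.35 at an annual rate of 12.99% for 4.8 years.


Simple interest formula: I = P × r × t
I = $15,738.35 × 0.1299 × 4.8
I = $9,813.18

I = P × r × t = $9,813.18


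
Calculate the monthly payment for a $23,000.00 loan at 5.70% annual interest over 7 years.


Loan payment formula: PMT = PV × r / (1 − (1 + r)^(−n))
Monthly rate r = 0.057/12 = 0.00475, n = 84 months
Denominator: 1 − (1 + 0.057/12)^(−84) = 0.328375
PMT = $23,000.00 × (0.057/12) / 0.328375
PMT = $332.70 per month

PMT = PV × r / (1-(1+r)^(-n)) = $332.70/month


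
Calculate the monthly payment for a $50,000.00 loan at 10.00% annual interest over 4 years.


Loan payment formula: PMT = PV × r / (1 − (1 + r)^(−n))
Monthly rate r = 0.1/12 ≈ 0.00833333, n = 48 months
Denominator: 1 − (1 + 0.1/12)^(−48) = 0.328568
PMT = $50,000.00 × (0.1/12) / 0.328568
PMT = $1,268.13 per month

PMT = PV × r / (1-(1+r)^(-n)) = $1,268.13/month


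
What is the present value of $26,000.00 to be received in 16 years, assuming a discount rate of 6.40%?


Present value formula: PV = FV / (1 + r)^t
PV = $26,000.00 / (1 + 0.064)^16
PV = $26,000.00 / 2.698150
PV = $9,636.23

PV = FV / (1 + r)^t = $9,636.23


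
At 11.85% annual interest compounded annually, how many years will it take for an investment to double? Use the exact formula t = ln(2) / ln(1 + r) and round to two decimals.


Doubling condition: (1 + r)^t = 2
Take ln of both sides: t × ln(1 + r) = ln(2)
t = ln(2) / ln(1 + r)
t = 0.693147 / 0.111989
t = 6.19

t = ln(2) / ln(1 + r) = 6.19 years


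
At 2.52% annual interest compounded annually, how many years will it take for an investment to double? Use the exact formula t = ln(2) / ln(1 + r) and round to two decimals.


Doubling condition: (1 + r)^t = 2
Take ln of both sides: t × ln(1 + r) = ln(2)
t = ln(2) / ln(1 + r)
t = 0.693147 / 0.024888
t = 27.85

t = ln(2) / ln(1 + r) = 27.85 years


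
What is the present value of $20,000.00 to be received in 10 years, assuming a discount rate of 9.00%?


Present value formula: PV = FV / (1 + r)^t
PV = $20,000.00 / (1 + 0.09)^10
PV = $20,000.00 / 2.3673637
PV = $8,448.22

PV = FV / (1 + r)^t = $8,448.22


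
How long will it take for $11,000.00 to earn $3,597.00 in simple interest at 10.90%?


Rearrange the simple interest formula for t:
I = P × r × t  ⇒  t = I / (P × r)
t = $3,597.00 / ($11,000.00 × 0.109)
t = 3

t = I/(P×r) = 3 years


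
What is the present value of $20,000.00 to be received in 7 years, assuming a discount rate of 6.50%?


Present value formula: PV = FV / (1 + r)^t
PV = $20,000.00 / (1 + 0.065)^7
PV = $20,000.00 / 1.553987
PV = $12,870.12

PV = FV / (1 + r)^t = $12,870.12


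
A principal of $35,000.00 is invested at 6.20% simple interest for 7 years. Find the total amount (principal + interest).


Total amount formula: A = P(1 + rt) = P + P·r·t
Interest: I = P × r × t = $35,000.00 × 0.062 × 7 = $15,190.00
A = P + I = $35,000.00 + $15,190.00 = $50,190.00

A = P + I = P(1 + rt) = $50,190.00


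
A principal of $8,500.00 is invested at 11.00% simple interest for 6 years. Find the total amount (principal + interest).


Total amount formula: A = P(1 + rt) = P + P·r·t
Interest: I = P × r × t = $8,500.00 × 0.11 × 6 = $5,610.00
A = P + I = $8,500.00 + $5,610.00 = $14,110.00

A = P + I = P(1 + rt) = $14,110.00


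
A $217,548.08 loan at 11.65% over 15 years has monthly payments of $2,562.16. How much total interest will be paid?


Total paid over the life of the loan = PMT × n.
Total paid = $2,562.16 × 180 = $461,188.80
Total interest = total paid − principal = $461,188.80 − $217,548.08 = $243,640.72

Total interest = (PMT × n) - PV = $243,640.72


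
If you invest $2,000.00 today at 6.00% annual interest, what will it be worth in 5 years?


Future value formula: FV = PV × (1 + r)^t
FV = $2,000.00 × (1 + 0.06)^5
FV = $2,000.00 × 1.338226
FV = $2,676.45

FV = PV × (1 + r)^t = $2,676.45


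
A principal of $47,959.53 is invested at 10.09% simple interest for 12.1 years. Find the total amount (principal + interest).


Total amount formula: A = P(1 + rt) = P + P·r·t
Interest: I = P × r × t = $47,959.53 × 0.1009 × 12.1 = $58,553.31
A = P + I = $47,959.53 + $58,553.31 = $106,512.84

A = P + I = P(1 + rt) = $106,512.84


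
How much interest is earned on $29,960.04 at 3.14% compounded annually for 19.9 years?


Compound interest earned = final amount − principal.
A = P(1 + r/n)^(nt) = $29,960.04 × (1 + 0.0314/1)^(1 × 19.9) = $55,429.66
Interest = A − P = $55,429.66 − $29,960.04 = $25,469.62

Interest = A - P = $25,469.62


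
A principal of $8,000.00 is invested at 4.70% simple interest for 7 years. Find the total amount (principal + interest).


Total amount formula: A = P(1 + rt) = P + P·r·t
Interest: I = P × r × t = $8,000.00 × 0.047 × 7 = $2,632.00
A = P + I = $8,000.00 + $2,632.00 = $10,632.00

A = P + I = P(1 + rt) = $10,632.00


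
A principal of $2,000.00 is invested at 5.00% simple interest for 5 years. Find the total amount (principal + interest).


Total amount formula: A = P(1 + rt) = P + P·r·t
Interest: I = P × r × t = $2,000.00 × 0.05 × 5 = $500.00
A = P + I = $2,000.00 + $500.00 = $2,500.00

A = P + I = P(1 + rt) = $2,500.00


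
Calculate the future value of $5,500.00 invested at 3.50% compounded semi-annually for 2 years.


Compound interest formula: A = P(1 + r/n)^(nt)
A = $5,500.00 × (1 + 0.035/2)^(2 × 2)
Growth factor: (1 + 0.035/2)^4 = 1.071859
A = $5,500.00 × 1.071859
A = $5,895.22

A = P(1 + r/n)^(nt) = $5,895.22


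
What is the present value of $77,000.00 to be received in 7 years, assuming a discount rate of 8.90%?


Present value formula: PV = FV / (1 + r)^t
PV = $77,000.00 / (1 + 0.089)^7
PV = $77,000.00 / 1.8163317
PV = $42,393.14

PV = FV / (1 + r)^t = $42,393.14


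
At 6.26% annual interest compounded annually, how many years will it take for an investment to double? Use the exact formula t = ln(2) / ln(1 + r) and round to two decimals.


Doubling condition: (1 + r)^t = 2
Take ln of both sides: t × ln(1 + r) = ln(2)
t = ln(2) / ln(1 + r)
t = 0.693147 / 0.060719
t = 11.42

t = ln(2) / ln(1 + r) = 11.42 years


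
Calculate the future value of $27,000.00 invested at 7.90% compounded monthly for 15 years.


Compound interest formula: A = P(1 + r/n)^(nt)
A = $27,000.00 × (1 + 0.079/12)^(12 × 15)
Growth factor: (1 + 0.079/12)^180 = 3.25800945
A = $27,000.00 × 3.25800945
A = $87,966.26

A = P(1 + r/n)^(nt) = $87,966.26


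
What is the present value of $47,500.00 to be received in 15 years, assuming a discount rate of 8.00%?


Present value formula: PV = FV / (1 + r)^t
PV = $47,500.00 / (1 + 0.08)^15
PV = $47,500.00 / 3.172169
PV = $14,973.98

PV = FV / (1 + r)^t = $14,973.98


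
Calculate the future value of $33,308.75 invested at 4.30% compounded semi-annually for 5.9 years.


Compound interest formula: A = P(1 + r/n)^(nt)
A = $33,308.75 × (1 + 0.043/2)^(2 × 5.9)
Growth factor: (1 + 0.043/2)^11.8 = 1.2853245
A = $33,308.75 × 1.2853245
A = $42,812.55

A = P(1 + r/n)^(nt) = $42,812.55


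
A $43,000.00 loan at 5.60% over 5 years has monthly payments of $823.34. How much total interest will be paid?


Total paid over the life of the loan = PMT × n.
Total paid = $823.34 × 60 = $49,400.40
Total interest = total paid − principal = $49,400.40 − $43,000.00 = $6,400.40

Total interest = (PMT × n) - PV = $6,400.40


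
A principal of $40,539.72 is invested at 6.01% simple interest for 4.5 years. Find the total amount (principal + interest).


Total amount formula: A = P(1 + rt) = P + P·r·t
Interest: I = P × r × t = $40,539.72 × 0.0601 × 4.5 = $10,963.97
A = P + I = $40,539.72 + $10,963.97 = $51,503.69

A = P + I = P(1 + rt) = $51,503.69


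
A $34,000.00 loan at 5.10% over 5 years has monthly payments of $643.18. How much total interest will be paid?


Total paid over the life of the loan = PMT × n.
Total paid = $643.18 × 60 = $38,590.80
Total interest = total paid − principal = $38,590.80 − $34,000.00 = $4,590.80

Total interest = (PMT × n) - PV = $4,590.80


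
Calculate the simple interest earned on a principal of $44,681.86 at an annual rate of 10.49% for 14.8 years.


Simple interest formula: I = P × r × t
I = $44,681.86 × 0.1049 × 14.8
I = $69,369.48

I = P × r × t = $69,369.48


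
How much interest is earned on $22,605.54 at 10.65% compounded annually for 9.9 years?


Compound interest earned = final amount − principal.
A = P(1 + r/n)^(nt) = $22,605.54 × (1 + 0.1065/1)^(1 × 9.9) = $61,565.01
Interest = A − P = $61,565.01 − $22,605.54 = $38,959.47

Interest = A - P = $38,959.47


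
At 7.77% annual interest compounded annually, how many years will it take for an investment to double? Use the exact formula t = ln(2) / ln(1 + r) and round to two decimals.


Doubling condition: (1 + r)^t = 2
Take ln of both sides: t × ln(1 + r) = ln(2)
t = ln(2) / ln(1 + r)
t = 0.693147 / 0.074829
t = 9.26

t = ln(2) / ln(1 + r) = 9.26 years


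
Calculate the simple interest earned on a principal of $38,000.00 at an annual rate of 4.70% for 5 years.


Simple interest formula: I = P × r × t
I = $38,000.00 × 0.047 × 5
I = $8,930.00

I = P × r × t = $8,930.00


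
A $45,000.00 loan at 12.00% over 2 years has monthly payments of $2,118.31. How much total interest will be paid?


Total paid over the life of the loan = PMT × n.
Total paid = $2,118.31 × 24 = $50,839.44
Total interest = total paid − principal = $50,839.44 − $45,000.00 = $5,839.44

Total interest = (PMT × n) - PV = $5,839.44


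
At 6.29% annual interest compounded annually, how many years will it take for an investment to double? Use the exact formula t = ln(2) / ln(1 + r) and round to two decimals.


Doubling condition: (1 + r)^t = 2
Take ln of both sides: t × ln(1 + r) = ln(2)
t = ln(2) / ln(1 + r)
t = 0.693147 / 0.061001
t = 11.36

t = ln(2) / ln(1 + r) = 11.36 years


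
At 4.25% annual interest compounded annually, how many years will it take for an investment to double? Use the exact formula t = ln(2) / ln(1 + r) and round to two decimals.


Doubling condition: (1 + r)^t = 2
Take ln of both sides: t × ln(1 + r) = ln(2)
t = ln(2) / ln(1 + r)
t = 0.693147 / 0.041622
t = 16.65

t = ln(2) / ln(1 + r) = 16.65 years


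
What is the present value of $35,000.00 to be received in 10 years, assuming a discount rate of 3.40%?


Present value formula: PV = FV / (1 + r)^t
PV = $35,000.00 / (1 + 0.034)^10
PV = $35,000.00 / 1.397029
PV = $25,053.17

PV = FV / (1 + r)^t = $25,053.17


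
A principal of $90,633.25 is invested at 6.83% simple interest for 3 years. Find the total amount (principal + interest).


Total amount formula: A = P(1 + rt) = P + P·r·t
Interest: I = P × r × t = $90,633.25 × 0.0683 × 3 = $18,570.75
A = P + I = $90,633.25 + $18,570.75 = $109,204.00

A = P + I = P(1 + rt) = $109,204.00


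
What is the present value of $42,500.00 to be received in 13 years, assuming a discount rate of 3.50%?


Present value formula: PV = FV / (1 + r)^t
PV = $42,500.00 / (1 + 0.035)^13
PV = $42,500.00 / 1.563956
PV = $27,174.68

PV = FV / (1 + r)^t = $27,174.68


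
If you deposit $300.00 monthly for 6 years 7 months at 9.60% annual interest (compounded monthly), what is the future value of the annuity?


Future value of an ordinary annuity: FV = PMT × ((1 + r)^n − 1) / r
Monthly rate r = 0.096/12 = 0.008, n = 79
FV = $300.00 × ((1 + 0.096/12)^79 − 1) / (0.096/12)
FV = $300.00 × 109.580577
FV = $32,874.17

FV = PMT × ((1+r)^n - 1)/r = $32,874.17


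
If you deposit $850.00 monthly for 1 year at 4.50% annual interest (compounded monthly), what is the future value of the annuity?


Future value of an ordinary annuity: FV = PMT × ((1 + r)^n − 1) / r
Monthly rate r = 0.045/12 = 0.00375, n = 12
FV = $850.00 × ((1 + 0.045/12)^12 − 1) / (0.045/12)
FV = $850.00 × 12.250620
FV = $10,413.03

FV = PMT × ((1+r)^n - 1)/r = $10,413.03


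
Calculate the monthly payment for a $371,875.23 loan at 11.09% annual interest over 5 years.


Loan payment formula: PMT = PV × r / (1 − (1 + r)^(−n))
Monthly rate r = 0.1109/12 ≈ 0.00924167, n = 60 months
Denominator: 1 − (1 + 0.1109/12)^(−60) = 0.424176
PMT = $371,875.23 × (0.1109/12) / 0.424176
PMT = $8,102.17 per month

PMT = PV × r / (1-(1+r)^(-n)) = $8,102.17/month


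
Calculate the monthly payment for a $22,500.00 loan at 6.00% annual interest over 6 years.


Loan payment formula: PMT = PV × r / (1 − (1 + r)^(−n))
Monthly rate r = 0.06/12 = 0.005, n = 72 months
Denominator: 1 − (1 + 0.06/12)^(−72) = 0.301698
PMT = $22,500.00 × (0.06/12) / 0.301698
PMT = $372.89 per month

PMT = PV × r / (1-(1+r)^(-n)) = $372.89/month


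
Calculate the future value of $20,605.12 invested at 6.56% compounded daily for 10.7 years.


Compound interest formula: A = P(1 + r/n)^(nt)
A = $20,605.12 × (1 + 0.0656/365)^(365 × 10.7)
Growth factor: (1 + 0.0656/365)^3905.5 = 2.0174956
A = $20,605.12 × 2.0174956
A = $41,570.74

A = P(1 + r/n)^(nt) = $41,570.74


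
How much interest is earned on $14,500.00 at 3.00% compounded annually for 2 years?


Compound interest earned = final amount − principal.
A = P(1 + r/n)^(nt) = $14,500.00 × (1 + 0.03/1)^(1 × 2) = $15,383.05
Interest = A − P = $15,383.05 − $14,500.00 = $883.05

Interest = A - P = $883.05


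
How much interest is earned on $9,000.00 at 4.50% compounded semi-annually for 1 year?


Compound interest earned = final amount − principal.
A = P(1 + r/n)^(nt) = $9,000.00 × (1 + 0.045/2)^(2 × 1) = $9,409.56
Interest = A − P = $9,409.56 − $9,000.00 = $409.56

Interest = A - P = $409.56


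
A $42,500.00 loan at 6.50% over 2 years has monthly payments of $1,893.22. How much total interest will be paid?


Total paid over the life of the loan = PMT × n.
Total paid = $1,893.22 × 24 = $45,437.28
Total interest = total paid − principal = $45,437.28 − $42,500.00 = $2,937.28

Total interest = (PMT × n) - PV = $2,937.28


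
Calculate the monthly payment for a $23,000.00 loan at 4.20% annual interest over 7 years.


Loan payment formula: PMT = PV × r / (1 − (1 + r)^(−n))
Monthly rate r = 0.042/12 = 0.0035, n = 84 months
Denominator: 1 − (1 + 0.042/12)^(−84) = 0.254341
PMT = $23,000.00 × (0.042/12) / 0.254341
PMT = $316.50 per month

PMT = PV × r / (1-(1+r)^(-n)) = $316.50/month


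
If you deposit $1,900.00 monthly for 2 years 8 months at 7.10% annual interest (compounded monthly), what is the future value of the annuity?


Future value of an ordinary annuity: FV = PMT × ((1 + r)^n − 1) / r
Monthly rate r = 0.071/12 ≈ 0.00591667, n = 32
FV = $1,900.00 × ((1 + 0.071/12)^32 − 1) / (0.071/12)
FV = $1,900.00 × 35.116003
FV = $66,720.41

FV = PMT × ((1+r)^n - 1)/r = $66,720.41


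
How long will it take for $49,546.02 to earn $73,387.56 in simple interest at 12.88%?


Rearrange the simple interest formula for t:
I = P × r × t  ⇒  t = I / (P × r)
t = $73,387.56 / ($49,546.02 × 0.1288)
t = 11.5

t = I/(P×r) = 11.5 years


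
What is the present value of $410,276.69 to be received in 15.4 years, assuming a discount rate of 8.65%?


Present value formula: PV = FV / (1 + r)^t
PV = $410,276.69 / (1 + 0.0865)^15.4
PV = $410,276.69 / 3.5880448
PV = $114,345.48

PV = FV / (1 + r)^t = $114,345.48


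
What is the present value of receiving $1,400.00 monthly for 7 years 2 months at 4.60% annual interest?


Present value of an ordinary annuity: PV = PMT × (1 − (1 + r)^(−n)) / r
Monthly rate r = 0.046/12 ≈ 0.00383333, n = 86
PV = $1,400.00 × (1 − (1 + 0.046/12)^(−86)) / (0.046/12)
PV = $1,400.00 × 73.143441
PV = $102,400.82

PV = PMT × (1-(1+r)^(-n))/r = $102,400.82


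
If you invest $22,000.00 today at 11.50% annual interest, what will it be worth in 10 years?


Future value formula: FV = PV × (1 + r)^t
FV = $22,000.00 × (1 + 0.115)^10
FV = $22,000.00 × 2.969947
FV = $65,338.83

FV = PV × (1 + r)^t = $65,338.83


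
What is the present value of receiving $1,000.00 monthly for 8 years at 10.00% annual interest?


Present value of an ordinary annuity: PV = PMT × (1 − (1 + r)^(−n)) / r
Monthly rate r = 0.1/12 ≈ 0.00833333, n = 96
PV = $1,000.00 × (1 − (1 + 0.1/12)^(−96)) / (0.1/12)
PV = $1,000.00 × 65.901488
PV = $65,901.49

PV = PMT × (1-(1+r)^(-n))/r = $65,901.49


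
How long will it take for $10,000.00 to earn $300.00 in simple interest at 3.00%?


Rearrange the simple interest formula for t:
I = P × r × t  ⇒  t = I / (P × r)
t = $300.00 / ($10,000.00 × 0.03)
t = 1

t = I/(P×r) = 1 year


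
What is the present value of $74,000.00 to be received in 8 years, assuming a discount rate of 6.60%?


Present value formula: PV = FV / (1 + r)^t
PV = $74,000.00 / (1 + 0.066)^8
PV = $74,000.00 / 1.6674685
PV = $44,378.65

PV = FV / (1 + r)^t = $44,378.65


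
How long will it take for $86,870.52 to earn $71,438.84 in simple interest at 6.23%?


Rearrange the simple interest formula for t:
I = P × r × t  ⇒  t = I / (P × r)
t = $71,438.84 / ($86,870.52 × 0.0623)
t = 13.2

t = I/(P×r) = 13.2 years


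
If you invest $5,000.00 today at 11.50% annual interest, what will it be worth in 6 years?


Future value formula: FV = PV × (1 + r)^t
FV = $5,000.00 × (1 + 0.115)^6
FV = $5,000.00 × 1.921539004
FV = $9,607.70

FV = PV × (1 + r)^t = $9,607.70


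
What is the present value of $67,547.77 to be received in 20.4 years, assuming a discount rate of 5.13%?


Present value formula: PV = FV / (1 + r)^t
PV = $67,547.77 / (1 + 0.0513)^20.4
PV = $67,547.77 / 2.7747506
PV = $24,343.73

PV = FV / (1 + r)^t = $24,343.73


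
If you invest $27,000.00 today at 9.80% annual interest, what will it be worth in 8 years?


Future value formula: FV = PV × (1 + r)^t
FV = $27,000.00 × (1 + 0.098)^8
FV = $27,000.00 × 2.112607
FV = $57,040.39

FV = PV × (1 + r)^t = $57,040.39


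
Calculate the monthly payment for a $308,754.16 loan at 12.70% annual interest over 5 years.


Loan payment formula: PMT = PV × r / (1 − (1 + r)^(−n))
Monthly rate r = 0.127/12 ≈ 0.01058333, n = 60 months
Denominator: 1 − (1 + 0.127/12)^(−60) = 0.4682933
PMT = $308,754.16 × (0.127/12) / 0.4682933
PMT = $6,977.78 per month

PMT = PV × r / (1-(1+r)^(-n)) = $6,977.78/month


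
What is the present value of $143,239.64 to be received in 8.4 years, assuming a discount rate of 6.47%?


Present value formula: PV = FV / (1 + r)^t
PV = $143,239.64 / (1 + 0.0647)^8.4
PV = $143,239.64 / 1.6932026
PV = $84,596.87

PV = FV / (1 + r)^t = $84,596.87


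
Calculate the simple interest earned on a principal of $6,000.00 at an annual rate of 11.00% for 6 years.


Simple interest formula: I = P × r × t
I = $6,000.00 × 0.11 × 6
I = $3,960.00

I = P × r × t = $3,960.00


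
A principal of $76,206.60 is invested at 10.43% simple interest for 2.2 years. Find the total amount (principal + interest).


Total amount formula: A = P(1 + rt) = P + P·r·t
Interest: I = P × r × t = $76,206.60 × 0.1043 × 2.2 = $17,486.37
A = P + I = $76,206.60 + $17,486.37 = $93,692.97

A = P + I = P(1 + rt) = $93,692.97


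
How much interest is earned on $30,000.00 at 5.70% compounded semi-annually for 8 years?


Compound interest earned = final amount − principal.
A = P(1 + r/n)^(nt) = $30,000.00 × (1 + 0.057/2)^(2 × 8) = $47,031.63
Interest = A − P = $47,031.63 − $30,000.00 = $17,031.63

Interest = A - P = $17,031.63


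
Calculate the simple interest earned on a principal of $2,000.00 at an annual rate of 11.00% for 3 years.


Simple interest formula: I = P × r × t
I = $2,000.00 × 0.11 × 3
I = $660.00

I = P × r × t = $660.00


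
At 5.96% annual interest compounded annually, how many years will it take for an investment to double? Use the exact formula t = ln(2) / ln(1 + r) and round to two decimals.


Doubling condition: (1 + r)^t = 2
Take ln of both sides: t × ln(1 + r) = ln(2)
t = ln(2) / ln(1 + r)
t = 0.693147 / 0.057891
t = 11.97

t = ln(2) / ln(1 + r) = 11.97 years


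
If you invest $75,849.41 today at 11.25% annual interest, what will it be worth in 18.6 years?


Future value formula: FV = PV × (1 + r)^t
FV = $75,849.41 × (1 + 0.1125)^18.6
FV = $75,849.41 × 7.2640758
FV = $550,975.86

FV = PV × (1 + r)^t = $550,975.86


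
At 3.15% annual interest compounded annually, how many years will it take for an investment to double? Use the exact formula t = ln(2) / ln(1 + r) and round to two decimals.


Doubling condition: (1 + r)^t = 2
Take ln of both sides: t × ln(1 + r) = ln(2)
t = ln(2) / ln(1 + r)
t = 0.693147 / 0.031014
t = 22.35

t = ln(2) / ln(1 + r) = 22.35 years


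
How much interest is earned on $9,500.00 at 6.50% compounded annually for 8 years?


Compound interest earned = final amount − principal.
A = P(1 + r/n)^(nt) = $9,500.00 × (1 + 0.065/1)^(1 × 8) = $15,722.46
Interest = A − P = $15,722.46 − $9,500.00 = $6,222.46

Interest = A - P = $6,222.46


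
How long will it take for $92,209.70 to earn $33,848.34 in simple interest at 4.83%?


Rearrange the simple interest formula for t:
I = P × r × t  ⇒  t = I / (P × r)
t = $33,848.34 / ($92,209.70 × 0.0483)
t = 7.6

t = I/(P×r) = 7.6 years


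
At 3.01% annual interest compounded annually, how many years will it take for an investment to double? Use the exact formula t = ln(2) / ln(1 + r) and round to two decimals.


Doubling condition: (1 + r)^t = 2
Take ln of both sides: t × ln(1 + r) = ln(2)
t = ln(2) / ln(1 + r)
t = 0.693147 / 0.029656
t = 23.37

t = ln(2) / ln(1 + r) = 23.37 years


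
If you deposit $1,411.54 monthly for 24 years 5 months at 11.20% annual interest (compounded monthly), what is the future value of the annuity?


Future value of an ordinary annuity: FV = PMT × ((1 + r)^n − 1) / r
Monthly rate r = 0.112/12 ≈ 0.00933333, n = 293
FV = $1,411.54 × ((1 + 0.112/12)^293 − 1) / (0.112/12)
FV = $1,411.54 × 1522.549929
FV = $2,149,140.13

FV = PMT × ((1+r)^n - 1)/r = $2,149,140.13


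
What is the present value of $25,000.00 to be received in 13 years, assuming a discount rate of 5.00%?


Present value formula: PV = FV / (1 + r)^t
PV = $25,000.00 / (1 + 0.05)^13
PV = $25,000.00 / 1.885649
PV = $13,258.03

PV = FV / (1 + r)^t = $13,258.03


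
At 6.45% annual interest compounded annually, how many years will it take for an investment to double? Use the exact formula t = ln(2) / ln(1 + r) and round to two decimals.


Doubling condition: (1 + r)^t = 2
Take ln of both sides: t × ln(1 + r) = ln(2)
t = ln(2) / ln(1 + r)
t = 0.693147 / 0.062505
t = 11.09

t = ln(2) / ln(1 + r) = 11.09 years


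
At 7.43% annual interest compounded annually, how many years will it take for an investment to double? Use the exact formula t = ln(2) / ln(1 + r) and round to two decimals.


Doubling condition: (1 + r)^t = 2
Take ln of both sides: t × ln(1 + r) = ln(2)
t = ln(2) / ln(1 + r)
t = 0.693147 / 0.071669
t = 9.67

t = ln(2) / ln(1 + r) = 9.67 years


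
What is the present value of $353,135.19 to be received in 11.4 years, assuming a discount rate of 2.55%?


Present value formula: PV = FV / (1 + r)^t
PV = $353,135.19 / (1 + 0.0255)^11.4
PV = $353,135.19 / 1.33249804
PV = $265,017.42

PV = FV / (1 + r)^t = $265,017.42


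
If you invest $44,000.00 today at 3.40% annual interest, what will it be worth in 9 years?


Future value formula: FV = PV × (1 + r)^t
FV = $44,000.00 × (1 + 0.034)^9
FV = $44,000.00 × 1.3510918
FV = $59,448.04

FV = PV × (1 + r)^t = $59,448.04


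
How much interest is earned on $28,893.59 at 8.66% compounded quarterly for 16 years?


Compound interest earned = final amount − principal.
A = P(1 + r/n)^(nt) = $28,893.59 × (1 + 0.0866/4)^(4 × 16) = $113,798.99
Interest = A − P = $113,798.99 − $28,893.59 = $84,905.40

Interest = A - P = $84,905.40


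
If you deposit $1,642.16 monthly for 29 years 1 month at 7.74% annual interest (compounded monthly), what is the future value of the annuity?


Future value of an ordinary annuity: FV = PMT × ((1 + r)^n − 1) / r
Monthly rate r = 0.0774/12 = 0.00645, n = 349
FV = $1,642.16 × ((1 + 0.0774/12)^349 − 1) / (0.0774/12)
FV = $1,642.16 × 1306.867584
FV = $2,146,085.67

FV = PMT × ((1+r)^n - 1)/r = $2,146,085.67


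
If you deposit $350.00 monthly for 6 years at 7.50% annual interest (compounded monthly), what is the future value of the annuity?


Future value of an ordinary annuity: FV = PMT × ((1 + r)^n − 1) / r
Monthly rate r = 0.075/12 = 0.00625, n = 72
FV = $350.00 × ((1 + 0.075/12)^72 − 1) / (0.075/12)
FV = $350.00 × 90.578789
FV = $31,702.58

FV = PMT × ((1+r)^n - 1)/r = $31,702.58


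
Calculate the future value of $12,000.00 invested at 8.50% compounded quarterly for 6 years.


Compound interest formula: A = P(1 + r/n)^(nt)
A = $12,000.00 × (1 + 0.085/4)^(4 × 6)
Growth factor: (1 + 0.085/4)^24 = 1.656417
A = $12,000.00 × 1.656417
A = $19,877.00

A = P(1 + r/n)^(nt) = $19,877.00


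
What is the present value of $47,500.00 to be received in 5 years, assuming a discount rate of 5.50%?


Present value formula: PV = FV / (1 + r)^t
PV = $47,500.00 / (1 + 0.055)^5
PV = $47,500.00 / 1.306960
PV = $36,343.88

PV = FV / (1 + r)^t = $36,343.88


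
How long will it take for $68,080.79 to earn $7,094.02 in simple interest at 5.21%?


Rearrange the simple interest formula for t:
I = P × r × t  ⇒  t = I / (P × r)
t = $7,094.02 / ($68,080.79 × 0.0521)
t = 2

t = I/(P×r) = 2 years


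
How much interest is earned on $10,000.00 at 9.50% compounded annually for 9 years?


Compound interest earned = final amount − principal.
A = P(1 + r/n)^(nt) = $10,000.00 × (1 + 0.095/1)^(1 × 9) = $22,632.22
Interest = A − P = $22,632.22 − $10,000.00 = $12,632.22

Interest = A - P = $12,632.22


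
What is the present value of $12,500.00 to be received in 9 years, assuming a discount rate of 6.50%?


Present value formula: PV = FV / (1 + r)^t
PV = $12,500.00 / (1 + 0.065)^9
PV = $12,500.00 / 1.762570
PV = $7,091.92

PV = FV / (1 + r)^t = $7,091.92


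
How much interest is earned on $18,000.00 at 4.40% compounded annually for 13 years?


Compound interest earned = final amount − principal.
A = P(1 + r/n)^(nt) = $18,000.00 × (1 + 0.044/1)^(1 × 13) = $31,504.96
Interest = A − P = $31,504.96 − $18,000.00 = $13,504.96

Interest = A - P = $13,504.96


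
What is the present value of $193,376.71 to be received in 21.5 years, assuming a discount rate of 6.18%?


Present value formula: PV = FV / (1 + r)^t
PV = $193,376.71 / (1 + 0.0618)^21.5
PV = $193,376.71 / 3.6300993
PV = $53,270.36

PV = FV / (1 + r)^t = $53,270.36


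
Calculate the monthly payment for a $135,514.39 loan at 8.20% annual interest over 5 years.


Loan payment formula: PMT = PV × r / (1 − (1 + r)^(−n))
Monthly rate r = 0.082/12 ≈ 0.00683333, n = 60 months
Denominator: 1 − (1 + 0.082/12)^(−60) = 0.335424
PMT = $135,514.39 × (0.082/12) / 0.335424
PMT = $2,760.73 per month

PMT = PV × r / (1-(1+r)^(-n)) = $2,760.73/month


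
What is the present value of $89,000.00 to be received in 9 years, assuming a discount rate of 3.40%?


Present value formula: PV = FV / (1 + r)^t
PV = $89,000.00 / (1 + 0.034)^9
PV = $89,000.00 / 1.3510918
PV = $65,872.65

PV = FV / (1 + r)^t = $65,872.65


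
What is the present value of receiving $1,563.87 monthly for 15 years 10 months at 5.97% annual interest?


Present value of an ordinary annuity: PV = PMT × (1 − (1 + r)^(−n)) / r
Monthly rate r = 0.0597/12 = 0.004975, n = 190
PV = $1,563.87 × (1 − (1 + 0.0597/12)^(−190)) / (0.0597/12)
PV = $1,563.87 × 122.714746
PV = $191,909.91

PV = PMT × (1-(1+r)^(-n))/r = $191,909.91


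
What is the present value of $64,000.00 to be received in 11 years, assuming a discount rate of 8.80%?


Present value formula: PV = FV / (1 + r)^t
PV = $64,000.00 / (1 + 0.088)^11
PV = $64,000.00 / 2.528820
PV = $25,308.25

PV = FV / (1 + r)^t = $25,308.25


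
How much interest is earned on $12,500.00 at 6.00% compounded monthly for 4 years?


Compound interest earned = final amount − principal.
A = P(1 + r/n)^(nt) = $12,500.00 × (1 + 0.06/12)^(12 × 4) = $15,881.11
Interest = A − P = $15,881.11 − $12,500.00 = $3,381.11

Interest = A - P = $3,381.11


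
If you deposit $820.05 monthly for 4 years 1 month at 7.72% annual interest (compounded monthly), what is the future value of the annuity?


Future value of an ordinary annuity: FV = PMT × ((1 + r)^n − 1) / r
Monthly rate r = 0.0772/12 ≈ 0.00643333, n = 49
FV = $820.05 × ((1 + 0.0772/12)^49 − 1) / (0.0772/12)
FV = $820.05 × 57.387970
FV = $47,061.00

FV = PMT × ((1+r)^n - 1)/r = $47,061.00


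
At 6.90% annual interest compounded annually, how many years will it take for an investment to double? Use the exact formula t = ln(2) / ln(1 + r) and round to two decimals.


Doubling condition: (1 + r)^t = 2
Take ln of both sides: t × ln(1 + r) = ln(2)
t = ln(2) / ln(1 + r)
t = 0.693147 / 0.066724
t = 10.39

t = ln(2) / ln(1 + r) = 10.39 years


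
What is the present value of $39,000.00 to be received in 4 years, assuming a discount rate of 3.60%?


Present value formula: PV = FV / (1 + r)^t
PV = $39,000.00 / (1 + 0.036)^4
PV = $39,000.00 / 1.151964
PV = $33,855.22

PV = FV / (1 + r)^t = $33,855.22


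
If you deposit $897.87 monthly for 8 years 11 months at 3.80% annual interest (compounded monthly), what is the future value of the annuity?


Future value of an ordinary annuity: FV = PMT × ((1 + r)^n − 1) / r
Monthly rate r = 0.038/12 ≈ 0.00316667, n = 107
FV = $897.87 × ((1 + 0.038/12)^107 − 1) / (0.038/12)
FV = $897.87 × 127.123696
FV = $114,140.55

FV = PMT × ((1+r)^n - 1)/r = $114,140.55
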